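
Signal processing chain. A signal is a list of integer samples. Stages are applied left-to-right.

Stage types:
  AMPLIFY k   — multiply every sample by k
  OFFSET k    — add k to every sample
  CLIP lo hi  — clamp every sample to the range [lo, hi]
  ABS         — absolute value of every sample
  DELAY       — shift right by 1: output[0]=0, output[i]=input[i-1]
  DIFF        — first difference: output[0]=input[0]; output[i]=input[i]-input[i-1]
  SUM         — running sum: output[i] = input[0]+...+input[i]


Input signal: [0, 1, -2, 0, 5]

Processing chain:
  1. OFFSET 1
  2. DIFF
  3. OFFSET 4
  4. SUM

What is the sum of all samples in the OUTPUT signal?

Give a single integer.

Input: [0, 1, -2, 0, 5]
Stage 1 (OFFSET 1): 0+1=1, 1+1=2, -2+1=-1, 0+1=1, 5+1=6 -> [1, 2, -1, 1, 6]
Stage 2 (DIFF): s[0]=1, 2-1=1, -1-2=-3, 1--1=2, 6-1=5 -> [1, 1, -3, 2, 5]
Stage 3 (OFFSET 4): 1+4=5, 1+4=5, -3+4=1, 2+4=6, 5+4=9 -> [5, 5, 1, 6, 9]
Stage 4 (SUM): sum[0..0]=5, sum[0..1]=10, sum[0..2]=11, sum[0..3]=17, sum[0..4]=26 -> [5, 10, 11, 17, 26]
Output sum: 69

Answer: 69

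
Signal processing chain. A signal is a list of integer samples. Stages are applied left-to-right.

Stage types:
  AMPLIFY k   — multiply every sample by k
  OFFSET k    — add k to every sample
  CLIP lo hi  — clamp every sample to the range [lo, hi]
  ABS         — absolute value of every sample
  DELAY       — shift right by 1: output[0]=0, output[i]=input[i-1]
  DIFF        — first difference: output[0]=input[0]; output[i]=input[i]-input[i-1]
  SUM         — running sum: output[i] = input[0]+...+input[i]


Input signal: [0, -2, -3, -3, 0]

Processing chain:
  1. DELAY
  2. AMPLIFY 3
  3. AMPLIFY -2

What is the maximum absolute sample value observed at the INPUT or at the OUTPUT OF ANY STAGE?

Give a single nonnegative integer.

Input: [0, -2, -3, -3, 0] (max |s|=3)
Stage 1 (DELAY): [0, 0, -2, -3, -3] = [0, 0, -2, -3, -3] -> [0, 0, -2, -3, -3] (max |s|=3)
Stage 2 (AMPLIFY 3): 0*3=0, 0*3=0, -2*3=-6, -3*3=-9, -3*3=-9 -> [0, 0, -6, -9, -9] (max |s|=9)
Stage 3 (AMPLIFY -2): 0*-2=0, 0*-2=0, -6*-2=12, -9*-2=18, -9*-2=18 -> [0, 0, 12, 18, 18] (max |s|=18)
Overall max amplitude: 18

Answer: 18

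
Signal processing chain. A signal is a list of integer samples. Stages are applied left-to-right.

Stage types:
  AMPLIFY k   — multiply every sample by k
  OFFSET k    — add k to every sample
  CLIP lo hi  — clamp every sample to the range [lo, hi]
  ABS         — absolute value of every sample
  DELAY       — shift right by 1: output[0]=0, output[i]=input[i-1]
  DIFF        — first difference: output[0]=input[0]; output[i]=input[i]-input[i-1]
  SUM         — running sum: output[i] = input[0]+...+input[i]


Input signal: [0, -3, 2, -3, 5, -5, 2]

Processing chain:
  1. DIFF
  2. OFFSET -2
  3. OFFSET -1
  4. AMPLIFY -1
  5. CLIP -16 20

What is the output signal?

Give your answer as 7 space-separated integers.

Input: [0, -3, 2, -3, 5, -5, 2]
Stage 1 (DIFF): s[0]=0, -3-0=-3, 2--3=5, -3-2=-5, 5--3=8, -5-5=-10, 2--5=7 -> [0, -3, 5, -5, 8, -10, 7]
Stage 2 (OFFSET -2): 0+-2=-2, -3+-2=-5, 5+-2=3, -5+-2=-7, 8+-2=6, -10+-2=-12, 7+-2=5 -> [-2, -5, 3, -7, 6, -12, 5]
Stage 3 (OFFSET -1): -2+-1=-3, -5+-1=-6, 3+-1=2, -7+-1=-8, 6+-1=5, -12+-1=-13, 5+-1=4 -> [-3, -6, 2, -8, 5, -13, 4]
Stage 4 (AMPLIFY -1): -3*-1=3, -6*-1=6, 2*-1=-2, -8*-1=8, 5*-1=-5, -13*-1=13, 4*-1=-4 -> [3, 6, -2, 8, -5, 13, -4]
Stage 5 (CLIP -16 20): clip(3,-16,20)=3, clip(6,-16,20)=6, clip(-2,-16,20)=-2, clip(8,-16,20)=8, clip(-5,-16,20)=-5, clip(13,-16,20)=13, clip(-4,-16,20)=-4 -> [3, 6, -2, 8, -5, 13, -4]

Answer: 3 6 -2 8 -5 13 -4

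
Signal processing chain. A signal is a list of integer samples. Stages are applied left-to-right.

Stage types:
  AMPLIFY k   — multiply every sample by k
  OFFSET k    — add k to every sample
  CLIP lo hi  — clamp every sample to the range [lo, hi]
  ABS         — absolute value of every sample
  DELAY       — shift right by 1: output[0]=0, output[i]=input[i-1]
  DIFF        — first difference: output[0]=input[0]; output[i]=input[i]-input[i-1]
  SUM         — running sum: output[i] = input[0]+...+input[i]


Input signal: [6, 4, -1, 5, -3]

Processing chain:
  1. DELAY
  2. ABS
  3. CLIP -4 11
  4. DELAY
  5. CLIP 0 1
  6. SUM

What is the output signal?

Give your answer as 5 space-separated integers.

Input: [6, 4, -1, 5, -3]
Stage 1 (DELAY): [0, 6, 4, -1, 5] = [0, 6, 4, -1, 5] -> [0, 6, 4, -1, 5]
Stage 2 (ABS): |0|=0, |6|=6, |4|=4, |-1|=1, |5|=5 -> [0, 6, 4, 1, 5]
Stage 3 (CLIP -4 11): clip(0,-4,11)=0, clip(6,-4,11)=6, clip(4,-4,11)=4, clip(1,-4,11)=1, clip(5,-4,11)=5 -> [0, 6, 4, 1, 5]
Stage 4 (DELAY): [0, 0, 6, 4, 1] = [0, 0, 6, 4, 1] -> [0, 0, 6, 4, 1]
Stage 5 (CLIP 0 1): clip(0,0,1)=0, clip(0,0,1)=0, clip(6,0,1)=1, clip(4,0,1)=1, clip(1,0,1)=1 -> [0, 0, 1, 1, 1]
Stage 6 (SUM): sum[0..0]=0, sum[0..1]=0, sum[0..2]=1, sum[0..3]=2, sum[0..4]=3 -> [0, 0, 1, 2, 3]

Answer: 0 0 1 2 3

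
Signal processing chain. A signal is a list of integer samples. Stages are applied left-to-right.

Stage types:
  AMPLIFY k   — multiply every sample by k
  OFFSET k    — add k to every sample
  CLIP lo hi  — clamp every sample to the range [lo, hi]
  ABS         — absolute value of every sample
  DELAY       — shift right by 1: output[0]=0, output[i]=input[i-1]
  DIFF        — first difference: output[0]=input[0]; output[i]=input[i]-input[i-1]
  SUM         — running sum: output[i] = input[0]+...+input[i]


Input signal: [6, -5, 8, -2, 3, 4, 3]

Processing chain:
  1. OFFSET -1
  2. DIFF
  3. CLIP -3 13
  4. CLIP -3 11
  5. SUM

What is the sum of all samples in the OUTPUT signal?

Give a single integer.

Answer: 76

Derivation:
Input: [6, -5, 8, -2, 3, 4, 3]
Stage 1 (OFFSET -1): 6+-1=5, -5+-1=-6, 8+-1=7, -2+-1=-3, 3+-1=2, 4+-1=3, 3+-1=2 -> [5, -6, 7, -3, 2, 3, 2]
Stage 2 (DIFF): s[0]=5, -6-5=-11, 7--6=13, -3-7=-10, 2--3=5, 3-2=1, 2-3=-1 -> [5, -11, 13, -10, 5, 1, -1]
Stage 3 (CLIP -3 13): clip(5,-3,13)=5, clip(-11,-3,13)=-3, clip(13,-3,13)=13, clip(-10,-3,13)=-3, clip(5,-3,13)=5, clip(1,-3,13)=1, clip(-1,-3,13)=-1 -> [5, -3, 13, -3, 5, 1, -1]
Stage 4 (CLIP -3 11): clip(5,-3,11)=5, clip(-3,-3,11)=-3, clip(13,-3,11)=11, clip(-3,-3,11)=-3, clip(5,-3,11)=5, clip(1,-3,11)=1, clip(-1,-3,11)=-1 -> [5, -3, 11, -3, 5, 1, -1]
Stage 5 (SUM): sum[0..0]=5, sum[0..1]=2, sum[0..2]=13, sum[0..3]=10, sum[0..4]=15, sum[0..5]=16, sum[0..6]=15 -> [5, 2, 13, 10, 15, 16, 15]
Output sum: 76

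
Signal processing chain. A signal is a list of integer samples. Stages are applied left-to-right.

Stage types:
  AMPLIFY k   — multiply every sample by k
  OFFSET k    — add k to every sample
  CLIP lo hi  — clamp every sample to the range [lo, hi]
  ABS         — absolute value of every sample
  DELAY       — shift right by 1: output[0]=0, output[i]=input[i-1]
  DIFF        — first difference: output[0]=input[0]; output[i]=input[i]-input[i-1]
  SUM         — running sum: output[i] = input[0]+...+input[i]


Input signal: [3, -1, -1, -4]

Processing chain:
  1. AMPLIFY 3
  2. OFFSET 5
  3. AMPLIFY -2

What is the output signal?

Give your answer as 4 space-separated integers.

Input: [3, -1, -1, -4]
Stage 1 (AMPLIFY 3): 3*3=9, -1*3=-3, -1*3=-3, -4*3=-12 -> [9, -3, -3, -12]
Stage 2 (OFFSET 5): 9+5=14, -3+5=2, -3+5=2, -12+5=-7 -> [14, 2, 2, -7]
Stage 3 (AMPLIFY -2): 14*-2=-28, 2*-2=-4, 2*-2=-4, -7*-2=14 -> [-28, -4, -4, 14]

Answer: -28 -4 -4 14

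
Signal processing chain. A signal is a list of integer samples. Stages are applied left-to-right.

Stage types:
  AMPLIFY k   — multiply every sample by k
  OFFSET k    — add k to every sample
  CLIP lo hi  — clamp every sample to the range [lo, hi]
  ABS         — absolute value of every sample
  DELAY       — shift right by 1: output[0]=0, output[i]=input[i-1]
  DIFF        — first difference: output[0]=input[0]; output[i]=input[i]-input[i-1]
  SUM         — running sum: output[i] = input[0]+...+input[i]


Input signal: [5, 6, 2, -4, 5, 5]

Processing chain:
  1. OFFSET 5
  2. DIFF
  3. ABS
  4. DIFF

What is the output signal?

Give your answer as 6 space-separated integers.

Answer: 10 -9 3 2 3 -9

Derivation:
Input: [5, 6, 2, -4, 5, 5]
Stage 1 (OFFSET 5): 5+5=10, 6+5=11, 2+5=7, -4+5=1, 5+5=10, 5+5=10 -> [10, 11, 7, 1, 10, 10]
Stage 2 (DIFF): s[0]=10, 11-10=1, 7-11=-4, 1-7=-6, 10-1=9, 10-10=0 -> [10, 1, -4, -6, 9, 0]
Stage 3 (ABS): |10|=10, |1|=1, |-4|=4, |-6|=6, |9|=9, |0|=0 -> [10, 1, 4, 6, 9, 0]
Stage 4 (DIFF): s[0]=10, 1-10=-9, 4-1=3, 6-4=2, 9-6=3, 0-9=-9 -> [10, -9, 3, 2, 3, -9]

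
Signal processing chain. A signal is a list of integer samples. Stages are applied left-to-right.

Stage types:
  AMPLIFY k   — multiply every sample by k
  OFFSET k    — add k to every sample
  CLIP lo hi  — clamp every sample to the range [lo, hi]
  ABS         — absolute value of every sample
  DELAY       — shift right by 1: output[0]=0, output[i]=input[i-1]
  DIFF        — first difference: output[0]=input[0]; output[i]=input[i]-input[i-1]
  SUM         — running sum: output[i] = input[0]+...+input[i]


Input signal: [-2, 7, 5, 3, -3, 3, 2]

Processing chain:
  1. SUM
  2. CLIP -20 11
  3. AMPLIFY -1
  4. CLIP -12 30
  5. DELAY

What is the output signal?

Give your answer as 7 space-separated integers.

Input: [-2, 7, 5, 3, -3, 3, 2]
Stage 1 (SUM): sum[0..0]=-2, sum[0..1]=5, sum[0..2]=10, sum[0..3]=13, sum[0..4]=10, sum[0..5]=13, sum[0..6]=15 -> [-2, 5, 10, 13, 10, 13, 15]
Stage 2 (CLIP -20 11): clip(-2,-20,11)=-2, clip(5,-20,11)=5, clip(10,-20,11)=10, clip(13,-20,11)=11, clip(10,-20,11)=10, clip(13,-20,11)=11, clip(15,-20,11)=11 -> [-2, 5, 10, 11, 10, 11, 11]
Stage 3 (AMPLIFY -1): -2*-1=2, 5*-1=-5, 10*-1=-10, 11*-1=-11, 10*-1=-10, 11*-1=-11, 11*-1=-11 -> [2, -5, -10, -11, -10, -11, -11]
Stage 4 (CLIP -12 30): clip(2,-12,30)=2, clip(-5,-12,30)=-5, clip(-10,-12,30)=-10, clip(-11,-12,30)=-11, clip(-10,-12,30)=-10, clip(-11,-12,30)=-11, clip(-11,-12,30)=-11 -> [2, -5, -10, -11, -10, -11, -11]
Stage 5 (DELAY): [0, 2, -5, -10, -11, -10, -11] = [0, 2, -5, -10, -11, -10, -11] -> [0, 2, -5, -10, -11, -10, -11]

Answer: 0 2 -5 -10 -11 -10 -11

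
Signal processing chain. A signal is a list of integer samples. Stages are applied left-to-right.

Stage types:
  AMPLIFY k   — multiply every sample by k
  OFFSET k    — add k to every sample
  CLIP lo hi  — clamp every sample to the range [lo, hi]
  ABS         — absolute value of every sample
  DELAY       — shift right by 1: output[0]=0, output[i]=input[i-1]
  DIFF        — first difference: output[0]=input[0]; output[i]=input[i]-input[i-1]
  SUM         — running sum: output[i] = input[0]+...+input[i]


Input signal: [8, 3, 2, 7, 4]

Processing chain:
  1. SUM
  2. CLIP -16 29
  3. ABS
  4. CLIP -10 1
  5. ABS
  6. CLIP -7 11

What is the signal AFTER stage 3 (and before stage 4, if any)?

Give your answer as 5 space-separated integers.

Answer: 8 11 13 20 24

Derivation:
Input: [8, 3, 2, 7, 4]
Stage 1 (SUM): sum[0..0]=8, sum[0..1]=11, sum[0..2]=13, sum[0..3]=20, sum[0..4]=24 -> [8, 11, 13, 20, 24]
Stage 2 (CLIP -16 29): clip(8,-16,29)=8, clip(11,-16,29)=11, clip(13,-16,29)=13, clip(20,-16,29)=20, clip(24,-16,29)=24 -> [8, 11, 13, 20, 24]
Stage 3 (ABS): |8|=8, |11|=11, |13|=13, |20|=20, |24|=24 -> [8, 11, 13, 20, 24]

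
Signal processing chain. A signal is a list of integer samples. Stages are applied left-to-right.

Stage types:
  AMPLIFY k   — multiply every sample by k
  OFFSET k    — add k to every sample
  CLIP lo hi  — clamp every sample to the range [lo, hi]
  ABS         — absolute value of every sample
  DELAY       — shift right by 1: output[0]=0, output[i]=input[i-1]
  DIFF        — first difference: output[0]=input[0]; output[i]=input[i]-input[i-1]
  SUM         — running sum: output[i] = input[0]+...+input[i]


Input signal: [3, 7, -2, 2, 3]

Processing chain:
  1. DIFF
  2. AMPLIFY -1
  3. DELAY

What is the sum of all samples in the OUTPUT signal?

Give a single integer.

Input: [3, 7, -2, 2, 3]
Stage 1 (DIFF): s[0]=3, 7-3=4, -2-7=-9, 2--2=4, 3-2=1 -> [3, 4, -9, 4, 1]
Stage 2 (AMPLIFY -1): 3*-1=-3, 4*-1=-4, -9*-1=9, 4*-1=-4, 1*-1=-1 -> [-3, -4, 9, -4, -1]
Stage 3 (DELAY): [0, -3, -4, 9, -4] = [0, -3, -4, 9, -4] -> [0, -3, -4, 9, -4]
Output sum: -2

Answer: -2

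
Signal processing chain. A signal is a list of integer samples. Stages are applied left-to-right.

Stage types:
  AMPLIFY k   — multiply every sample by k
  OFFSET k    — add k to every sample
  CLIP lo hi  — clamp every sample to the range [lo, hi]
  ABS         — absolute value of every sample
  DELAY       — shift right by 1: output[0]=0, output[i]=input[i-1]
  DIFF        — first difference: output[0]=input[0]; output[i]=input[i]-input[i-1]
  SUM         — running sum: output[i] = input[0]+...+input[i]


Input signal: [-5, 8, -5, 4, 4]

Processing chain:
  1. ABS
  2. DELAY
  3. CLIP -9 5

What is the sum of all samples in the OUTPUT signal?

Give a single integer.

Input: [-5, 8, -5, 4, 4]
Stage 1 (ABS): |-5|=5, |8|=8, |-5|=5, |4|=4, |4|=4 -> [5, 8, 5, 4, 4]
Stage 2 (DELAY): [0, 5, 8, 5, 4] = [0, 5, 8, 5, 4] -> [0, 5, 8, 5, 4]
Stage 3 (CLIP -9 5): clip(0,-9,5)=0, clip(5,-9,5)=5, clip(8,-9,5)=5, clip(5,-9,5)=5, clip(4,-9,5)=4 -> [0, 5, 5, 5, 4]
Output sum: 19

Answer: 19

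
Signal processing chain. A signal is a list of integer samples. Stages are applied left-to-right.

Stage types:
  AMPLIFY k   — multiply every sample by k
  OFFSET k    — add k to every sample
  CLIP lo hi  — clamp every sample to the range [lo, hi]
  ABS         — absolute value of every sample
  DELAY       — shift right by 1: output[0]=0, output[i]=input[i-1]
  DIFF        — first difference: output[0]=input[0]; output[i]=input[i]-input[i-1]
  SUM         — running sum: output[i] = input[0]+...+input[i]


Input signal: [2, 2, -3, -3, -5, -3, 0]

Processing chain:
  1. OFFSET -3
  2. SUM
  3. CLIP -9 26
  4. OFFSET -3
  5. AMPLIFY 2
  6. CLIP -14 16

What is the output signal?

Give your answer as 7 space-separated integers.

Input: [2, 2, -3, -3, -5, -3, 0]
Stage 1 (OFFSET -3): 2+-3=-1, 2+-3=-1, -3+-3=-6, -3+-3=-6, -5+-3=-8, -3+-3=-6, 0+-3=-3 -> [-1, -1, -6, -6, -8, -6, -3]
Stage 2 (SUM): sum[0..0]=-1, sum[0..1]=-2, sum[0..2]=-8, sum[0..3]=-14, sum[0..4]=-22, sum[0..5]=-28, sum[0..6]=-31 -> [-1, -2, -8, -14, -22, -28, -31]
Stage 3 (CLIP -9 26): clip(-1,-9,26)=-1, clip(-2,-9,26)=-2, clip(-8,-9,26)=-8, clip(-14,-9,26)=-9, clip(-22,-9,26)=-9, clip(-28,-9,26)=-9, clip(-31,-9,26)=-9 -> [-1, -2, -8, -9, -9, -9, -9]
Stage 4 (OFFSET -3): -1+-3=-4, -2+-3=-5, -8+-3=-11, -9+-3=-12, -9+-3=-12, -9+-3=-12, -9+-3=-12 -> [-4, -5, -11, -12, -12, -12, -12]
Stage 5 (AMPLIFY 2): -4*2=-8, -5*2=-10, -11*2=-22, -12*2=-24, -12*2=-24, -12*2=-24, -12*2=-24 -> [-8, -10, -22, -24, -24, -24, -24]
Stage 6 (CLIP -14 16): clip(-8,-14,16)=-8, clip(-10,-14,16)=-10, clip(-22,-14,16)=-14, clip(-24,-14,16)=-14, clip(-24,-14,16)=-14, clip(-24,-14,16)=-14, clip(-24,-14,16)=-14 -> [-8, -10, -14, -14, -14, -14, -14]

Answer: -8 -10 -14 -14 -14 -14 -14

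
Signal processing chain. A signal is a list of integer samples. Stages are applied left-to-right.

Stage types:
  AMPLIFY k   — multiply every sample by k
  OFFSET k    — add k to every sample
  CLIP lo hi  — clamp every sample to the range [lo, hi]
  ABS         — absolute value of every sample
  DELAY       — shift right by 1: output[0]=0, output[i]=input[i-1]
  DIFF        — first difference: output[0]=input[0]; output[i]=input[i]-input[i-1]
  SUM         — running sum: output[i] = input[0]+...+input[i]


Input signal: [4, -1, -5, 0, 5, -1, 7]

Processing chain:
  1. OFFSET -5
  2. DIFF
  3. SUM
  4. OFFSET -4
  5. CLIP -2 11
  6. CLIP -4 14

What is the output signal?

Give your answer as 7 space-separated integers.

Answer: -2 -2 -2 -2 -2 -2 -2

Derivation:
Input: [4, -1, -5, 0, 5, -1, 7]
Stage 1 (OFFSET -5): 4+-5=-1, -1+-5=-6, -5+-5=-10, 0+-5=-5, 5+-5=0, -1+-5=-6, 7+-5=2 -> [-1, -6, -10, -5, 0, -6, 2]
Stage 2 (DIFF): s[0]=-1, -6--1=-5, -10--6=-4, -5--10=5, 0--5=5, -6-0=-6, 2--6=8 -> [-1, -5, -4, 5, 5, -6, 8]
Stage 3 (SUM): sum[0..0]=-1, sum[0..1]=-6, sum[0..2]=-10, sum[0..3]=-5, sum[0..4]=0, sum[0..5]=-6, sum[0..6]=2 -> [-1, -6, -10, -5, 0, -6, 2]
Stage 4 (OFFSET -4): -1+-4=-5, -6+-4=-10, -10+-4=-14, -5+-4=-9, 0+-4=-4, -6+-4=-10, 2+-4=-2 -> [-5, -10, -14, -9, -4, -10, -2]
Stage 5 (CLIP -2 11): clip(-5,-2,11)=-2, clip(-10,-2,11)=-2, clip(-14,-2,11)=-2, clip(-9,-2,11)=-2, clip(-4,-2,11)=-2, clip(-10,-2,11)=-2, clip(-2,-2,11)=-2 -> [-2, -2, -2, -2, -2, -2, -2]
Stage 6 (CLIP -4 14): clip(-2,-4,14)=-2, clip(-2,-4,14)=-2, clip(-2,-4,14)=-2, clip(-2,-4,14)=-2, clip(-2,-4,14)=-2, clip(-2,-4,14)=-2, clip(-2,-4,14)=-2 -> [-2, -2, -2, -2, -2, -2, -2]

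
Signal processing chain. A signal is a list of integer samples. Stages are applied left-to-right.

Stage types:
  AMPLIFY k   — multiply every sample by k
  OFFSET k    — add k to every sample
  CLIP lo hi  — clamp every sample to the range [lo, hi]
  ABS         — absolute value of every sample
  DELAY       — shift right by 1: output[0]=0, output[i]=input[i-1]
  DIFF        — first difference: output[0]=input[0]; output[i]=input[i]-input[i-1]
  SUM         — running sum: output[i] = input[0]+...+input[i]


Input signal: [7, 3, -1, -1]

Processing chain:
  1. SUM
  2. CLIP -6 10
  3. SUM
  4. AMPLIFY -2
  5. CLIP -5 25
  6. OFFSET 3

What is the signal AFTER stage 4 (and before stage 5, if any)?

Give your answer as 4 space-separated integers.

Input: [7, 3, -1, -1]
Stage 1 (SUM): sum[0..0]=7, sum[0..1]=10, sum[0..2]=9, sum[0..3]=8 -> [7, 10, 9, 8]
Stage 2 (CLIP -6 10): clip(7,-6,10)=7, clip(10,-6,10)=10, clip(9,-6,10)=9, clip(8,-6,10)=8 -> [7, 10, 9, 8]
Stage 3 (SUM): sum[0..0]=7, sum[0..1]=17, sum[0..2]=26, sum[0..3]=34 -> [7, 17, 26, 34]
Stage 4 (AMPLIFY -2): 7*-2=-14, 17*-2=-34, 26*-2=-52, 34*-2=-68 -> [-14, -34, -52, -68]

Answer: -14 -34 -52 -68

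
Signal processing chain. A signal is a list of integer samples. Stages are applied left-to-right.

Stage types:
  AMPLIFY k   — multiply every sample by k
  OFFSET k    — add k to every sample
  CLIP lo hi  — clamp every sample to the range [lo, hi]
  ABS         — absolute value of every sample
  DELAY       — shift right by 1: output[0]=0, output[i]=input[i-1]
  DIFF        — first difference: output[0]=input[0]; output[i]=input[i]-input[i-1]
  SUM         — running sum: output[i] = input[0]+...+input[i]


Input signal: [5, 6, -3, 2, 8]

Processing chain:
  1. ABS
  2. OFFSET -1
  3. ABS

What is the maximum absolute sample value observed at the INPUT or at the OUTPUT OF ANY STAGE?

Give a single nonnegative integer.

Input: [5, 6, -3, 2, 8] (max |s|=8)
Stage 1 (ABS): |5|=5, |6|=6, |-3|=3, |2|=2, |8|=8 -> [5, 6, 3, 2, 8] (max |s|=8)
Stage 2 (OFFSET -1): 5+-1=4, 6+-1=5, 3+-1=2, 2+-1=1, 8+-1=7 -> [4, 5, 2, 1, 7] (max |s|=7)
Stage 3 (ABS): |4|=4, |5|=5, |2|=2, |1|=1, |7|=7 -> [4, 5, 2, 1, 7] (max |s|=7)
Overall max amplitude: 8

Answer: 8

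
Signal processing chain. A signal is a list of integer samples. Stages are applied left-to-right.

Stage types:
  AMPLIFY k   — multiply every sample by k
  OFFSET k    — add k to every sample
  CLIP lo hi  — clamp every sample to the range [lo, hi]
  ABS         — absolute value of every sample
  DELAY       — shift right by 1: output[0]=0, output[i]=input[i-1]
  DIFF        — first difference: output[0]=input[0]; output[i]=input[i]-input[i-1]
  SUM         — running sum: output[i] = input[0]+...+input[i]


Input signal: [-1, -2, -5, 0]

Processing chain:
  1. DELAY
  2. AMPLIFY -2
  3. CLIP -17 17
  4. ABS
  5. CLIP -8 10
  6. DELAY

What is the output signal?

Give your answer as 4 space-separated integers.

Input: [-1, -2, -5, 0]
Stage 1 (DELAY): [0, -1, -2, -5] = [0, -1, -2, -5] -> [0, -1, -2, -5]
Stage 2 (AMPLIFY -2): 0*-2=0, -1*-2=2, -2*-2=4, -5*-2=10 -> [0, 2, 4, 10]
Stage 3 (CLIP -17 17): clip(0,-17,17)=0, clip(2,-17,17)=2, clip(4,-17,17)=4, clip(10,-17,17)=10 -> [0, 2, 4, 10]
Stage 4 (ABS): |0|=0, |2|=2, |4|=4, |10|=10 -> [0, 2, 4, 10]
Stage 5 (CLIP -8 10): clip(0,-8,10)=0, clip(2,-8,10)=2, clip(4,-8,10)=4, clip(10,-8,10)=10 -> [0, 2, 4, 10]
Stage 6 (DELAY): [0, 0, 2, 4] = [0, 0, 2, 4] -> [0, 0, 2, 4]

Answer: 0 0 2 4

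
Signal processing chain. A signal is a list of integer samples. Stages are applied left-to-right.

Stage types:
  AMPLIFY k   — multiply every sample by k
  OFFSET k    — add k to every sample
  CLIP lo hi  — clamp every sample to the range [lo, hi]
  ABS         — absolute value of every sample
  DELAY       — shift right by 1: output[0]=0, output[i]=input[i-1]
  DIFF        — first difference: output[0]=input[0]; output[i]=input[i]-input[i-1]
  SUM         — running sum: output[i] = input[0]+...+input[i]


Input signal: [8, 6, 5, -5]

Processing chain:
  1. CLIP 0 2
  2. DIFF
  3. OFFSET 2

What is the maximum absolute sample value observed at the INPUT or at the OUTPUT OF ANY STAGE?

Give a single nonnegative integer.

Input: [8, 6, 5, -5] (max |s|=8)
Stage 1 (CLIP 0 2): clip(8,0,2)=2, clip(6,0,2)=2, clip(5,0,2)=2, clip(-5,0,2)=0 -> [2, 2, 2, 0] (max |s|=2)
Stage 2 (DIFF): s[0]=2, 2-2=0, 2-2=0, 0-2=-2 -> [2, 0, 0, -2] (max |s|=2)
Stage 3 (OFFSET 2): 2+2=4, 0+2=2, 0+2=2, -2+2=0 -> [4, 2, 2, 0] (max |s|=4)
Overall max amplitude: 8

Answer: 8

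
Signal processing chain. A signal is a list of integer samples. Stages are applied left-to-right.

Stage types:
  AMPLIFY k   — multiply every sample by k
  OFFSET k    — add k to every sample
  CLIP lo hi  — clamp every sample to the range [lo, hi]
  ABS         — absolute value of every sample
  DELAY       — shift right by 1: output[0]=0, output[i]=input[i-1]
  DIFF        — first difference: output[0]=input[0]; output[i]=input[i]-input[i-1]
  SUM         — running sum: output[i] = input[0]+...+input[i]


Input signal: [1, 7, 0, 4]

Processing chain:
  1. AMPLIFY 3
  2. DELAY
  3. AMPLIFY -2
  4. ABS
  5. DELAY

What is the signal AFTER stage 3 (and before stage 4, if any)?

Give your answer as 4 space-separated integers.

Input: [1, 7, 0, 4]
Stage 1 (AMPLIFY 3): 1*3=3, 7*3=21, 0*3=0, 4*3=12 -> [3, 21, 0, 12]
Stage 2 (DELAY): [0, 3, 21, 0] = [0, 3, 21, 0] -> [0, 3, 21, 0]
Stage 3 (AMPLIFY -2): 0*-2=0, 3*-2=-6, 21*-2=-42, 0*-2=0 -> [0, -6, -42, 0]

Answer: 0 -6 -42 0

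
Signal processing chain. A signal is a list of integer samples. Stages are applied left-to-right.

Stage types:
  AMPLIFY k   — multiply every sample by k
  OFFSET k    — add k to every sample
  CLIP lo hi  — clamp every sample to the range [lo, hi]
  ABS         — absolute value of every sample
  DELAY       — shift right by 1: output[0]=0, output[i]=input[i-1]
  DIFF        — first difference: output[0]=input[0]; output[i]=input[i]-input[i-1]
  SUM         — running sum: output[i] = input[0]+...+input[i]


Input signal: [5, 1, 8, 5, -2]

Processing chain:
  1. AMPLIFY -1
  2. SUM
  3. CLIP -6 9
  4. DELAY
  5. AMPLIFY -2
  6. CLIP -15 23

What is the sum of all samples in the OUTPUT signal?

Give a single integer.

Input: [5, 1, 8, 5, -2]
Stage 1 (AMPLIFY -1): 5*-1=-5, 1*-1=-1, 8*-1=-8, 5*-1=-5, -2*-1=2 -> [-5, -1, -8, -5, 2]
Stage 2 (SUM): sum[0..0]=-5, sum[0..1]=-6, sum[0..2]=-14, sum[0..3]=-19, sum[0..4]=-17 -> [-5, -6, -14, -19, -17]
Stage 3 (CLIP -6 9): clip(-5,-6,9)=-5, clip(-6,-6,9)=-6, clip(-14,-6,9)=-6, clip(-19,-6,9)=-6, clip(-17,-6,9)=-6 -> [-5, -6, -6, -6, -6]
Stage 4 (DELAY): [0, -5, -6, -6, -6] = [0, -5, -6, -6, -6] -> [0, -5, -6, -6, -6]
Stage 5 (AMPLIFY -2): 0*-2=0, -5*-2=10, -6*-2=12, -6*-2=12, -6*-2=12 -> [0, 10, 12, 12, 12]
Stage 6 (CLIP -15 23): clip(0,-15,23)=0, clip(10,-15,23)=10, clip(12,-15,23)=12, clip(12,-15,23)=12, clip(12,-15,23)=12 -> [0, 10, 12, 12, 12]
Output sum: 46

Answer: 46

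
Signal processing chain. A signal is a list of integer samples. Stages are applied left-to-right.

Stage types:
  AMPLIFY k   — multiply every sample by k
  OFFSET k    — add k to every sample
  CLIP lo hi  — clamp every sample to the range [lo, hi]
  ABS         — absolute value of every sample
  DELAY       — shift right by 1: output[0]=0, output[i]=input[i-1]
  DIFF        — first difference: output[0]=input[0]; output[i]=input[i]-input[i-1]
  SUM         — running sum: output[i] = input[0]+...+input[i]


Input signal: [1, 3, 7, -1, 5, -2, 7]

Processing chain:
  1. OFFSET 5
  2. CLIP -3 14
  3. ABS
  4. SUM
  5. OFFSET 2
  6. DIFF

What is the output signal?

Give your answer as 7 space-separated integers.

Input: [1, 3, 7, -1, 5, -2, 7]
Stage 1 (OFFSET 5): 1+5=6, 3+5=8, 7+5=12, -1+5=4, 5+5=10, -2+5=3, 7+5=12 -> [6, 8, 12, 4, 10, 3, 12]
Stage 2 (CLIP -3 14): clip(6,-3,14)=6, clip(8,-3,14)=8, clip(12,-3,14)=12, clip(4,-3,14)=4, clip(10,-3,14)=10, clip(3,-3,14)=3, clip(12,-3,14)=12 -> [6, 8, 12, 4, 10, 3, 12]
Stage 3 (ABS): |6|=6, |8|=8, |12|=12, |4|=4, |10|=10, |3|=3, |12|=12 -> [6, 8, 12, 4, 10, 3, 12]
Stage 4 (SUM): sum[0..0]=6, sum[0..1]=14, sum[0..2]=26, sum[0..3]=30, sum[0..4]=40, sum[0..5]=43, sum[0..6]=55 -> [6, 14, 26, 30, 40, 43, 55]
Stage 5 (OFFSET 2): 6+2=8, 14+2=16, 26+2=28, 30+2=32, 40+2=42, 43+2=45, 55+2=57 -> [8, 16, 28, 32, 42, 45, 57]
Stage 6 (DIFF): s[0]=8, 16-8=8, 28-16=12, 32-28=4, 42-32=10, 45-42=3, 57-45=12 -> [8, 8, 12, 4, 10, 3, 12]

Answer: 8 8 12 4 10 3 12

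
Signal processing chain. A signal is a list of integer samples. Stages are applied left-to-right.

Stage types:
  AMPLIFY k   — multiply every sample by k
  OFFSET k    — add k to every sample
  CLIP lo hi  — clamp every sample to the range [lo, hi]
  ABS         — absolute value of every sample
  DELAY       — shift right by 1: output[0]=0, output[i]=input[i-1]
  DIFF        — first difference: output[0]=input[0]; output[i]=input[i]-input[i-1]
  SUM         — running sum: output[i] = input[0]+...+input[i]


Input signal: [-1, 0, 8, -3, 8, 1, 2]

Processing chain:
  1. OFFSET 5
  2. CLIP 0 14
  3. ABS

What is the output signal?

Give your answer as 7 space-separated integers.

Input: [-1, 0, 8, -3, 8, 1, 2]
Stage 1 (OFFSET 5): -1+5=4, 0+5=5, 8+5=13, -3+5=2, 8+5=13, 1+5=6, 2+5=7 -> [4, 5, 13, 2, 13, 6, 7]
Stage 2 (CLIP 0 14): clip(4,0,14)=4, clip(5,0,14)=5, clip(13,0,14)=13, clip(2,0,14)=2, clip(13,0,14)=13, clip(6,0,14)=6, clip(7,0,14)=7 -> [4, 5, 13, 2, 13, 6, 7]
Stage 3 (ABS): |4|=4, |5|=5, |13|=13, |2|=2, |13|=13, |6|=6, |7|=7 -> [4, 5, 13, 2, 13, 6, 7]

Answer: 4 5 13 2 13 6 7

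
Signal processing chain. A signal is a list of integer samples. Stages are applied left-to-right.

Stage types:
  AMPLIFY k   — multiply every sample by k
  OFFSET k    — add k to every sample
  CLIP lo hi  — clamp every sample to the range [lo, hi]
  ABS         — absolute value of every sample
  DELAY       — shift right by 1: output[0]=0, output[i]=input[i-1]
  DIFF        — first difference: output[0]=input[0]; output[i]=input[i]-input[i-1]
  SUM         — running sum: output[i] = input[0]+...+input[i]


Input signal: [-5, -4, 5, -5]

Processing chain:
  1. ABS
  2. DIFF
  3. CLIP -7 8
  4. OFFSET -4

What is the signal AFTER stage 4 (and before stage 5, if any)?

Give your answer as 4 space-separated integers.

Answer: 1 -5 -3 -4

Derivation:
Input: [-5, -4, 5, -5]
Stage 1 (ABS): |-5|=5, |-4|=4, |5|=5, |-5|=5 -> [5, 4, 5, 5]
Stage 2 (DIFF): s[0]=5, 4-5=-1, 5-4=1, 5-5=0 -> [5, -1, 1, 0]
Stage 3 (CLIP -7 8): clip(5,-7,8)=5, clip(-1,-7,8)=-1, clip(1,-7,8)=1, clip(0,-7,8)=0 -> [5, -1, 1, 0]
Stage 4 (OFFSET -4): 5+-4=1, -1+-4=-5, 1+-4=-3, 0+-4=-4 -> [1, -5, -3, -4]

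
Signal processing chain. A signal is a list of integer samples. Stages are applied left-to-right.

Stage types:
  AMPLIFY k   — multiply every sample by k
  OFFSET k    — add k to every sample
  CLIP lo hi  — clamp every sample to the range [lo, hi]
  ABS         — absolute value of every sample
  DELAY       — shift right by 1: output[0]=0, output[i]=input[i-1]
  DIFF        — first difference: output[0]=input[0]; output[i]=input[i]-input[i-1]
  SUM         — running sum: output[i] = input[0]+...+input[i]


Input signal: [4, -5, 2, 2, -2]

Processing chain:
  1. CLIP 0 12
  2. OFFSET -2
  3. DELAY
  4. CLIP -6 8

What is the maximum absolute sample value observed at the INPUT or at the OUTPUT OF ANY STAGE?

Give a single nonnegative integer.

Answer: 5

Derivation:
Input: [4, -5, 2, 2, -2] (max |s|=5)
Stage 1 (CLIP 0 12): clip(4,0,12)=4, clip(-5,0,12)=0, clip(2,0,12)=2, clip(2,0,12)=2, clip(-2,0,12)=0 -> [4, 0, 2, 2, 0] (max |s|=4)
Stage 2 (OFFSET -2): 4+-2=2, 0+-2=-2, 2+-2=0, 2+-2=0, 0+-2=-2 -> [2, -2, 0, 0, -2] (max |s|=2)
Stage 3 (DELAY): [0, 2, -2, 0, 0] = [0, 2, -2, 0, 0] -> [0, 2, -2, 0, 0] (max |s|=2)
Stage 4 (CLIP -6 8): clip(0,-6,8)=0, clip(2,-6,8)=2, clip(-2,-6,8)=-2, clip(0,-6,8)=0, clip(0,-6,8)=0 -> [0, 2, -2, 0, 0] (max |s|=2)
Overall max amplitude: 5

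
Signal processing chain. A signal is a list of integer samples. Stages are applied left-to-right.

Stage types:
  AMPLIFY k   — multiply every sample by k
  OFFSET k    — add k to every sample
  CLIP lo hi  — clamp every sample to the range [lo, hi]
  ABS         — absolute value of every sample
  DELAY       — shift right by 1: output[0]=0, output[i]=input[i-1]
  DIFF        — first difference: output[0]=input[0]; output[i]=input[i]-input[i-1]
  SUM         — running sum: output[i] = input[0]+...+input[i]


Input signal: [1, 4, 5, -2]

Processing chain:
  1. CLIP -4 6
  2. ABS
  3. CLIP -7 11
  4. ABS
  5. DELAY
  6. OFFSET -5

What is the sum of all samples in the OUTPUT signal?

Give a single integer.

Answer: -10

Derivation:
Input: [1, 4, 5, -2]
Stage 1 (CLIP -4 6): clip(1,-4,6)=1, clip(4,-4,6)=4, clip(5,-4,6)=5, clip(-2,-4,6)=-2 -> [1, 4, 5, -2]
Stage 2 (ABS): |1|=1, |4|=4, |5|=5, |-2|=2 -> [1, 4, 5, 2]
Stage 3 (CLIP -7 11): clip(1,-7,11)=1, clip(4,-7,11)=4, clip(5,-7,11)=5, clip(2,-7,11)=2 -> [1, 4, 5, 2]
Stage 4 (ABS): |1|=1, |4|=4, |5|=5, |2|=2 -> [1, 4, 5, 2]
Stage 5 (DELAY): [0, 1, 4, 5] = [0, 1, 4, 5] -> [0, 1, 4, 5]
Stage 6 (OFFSET -5): 0+-5=-5, 1+-5=-4, 4+-5=-1, 5+-5=0 -> [-5, -4, -1, 0]
Output sum: -10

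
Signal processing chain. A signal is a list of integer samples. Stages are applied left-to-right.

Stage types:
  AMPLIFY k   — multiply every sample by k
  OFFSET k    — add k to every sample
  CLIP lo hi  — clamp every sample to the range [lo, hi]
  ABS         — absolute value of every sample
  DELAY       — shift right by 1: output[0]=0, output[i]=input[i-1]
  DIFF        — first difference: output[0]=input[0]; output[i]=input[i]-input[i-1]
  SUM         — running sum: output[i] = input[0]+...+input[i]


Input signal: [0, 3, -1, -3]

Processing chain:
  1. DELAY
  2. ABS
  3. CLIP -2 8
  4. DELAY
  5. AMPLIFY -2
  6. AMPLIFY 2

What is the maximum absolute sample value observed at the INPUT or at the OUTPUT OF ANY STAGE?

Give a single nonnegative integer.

Input: [0, 3, -1, -3] (max |s|=3)
Stage 1 (DELAY): [0, 0, 3, -1] = [0, 0, 3, -1] -> [0, 0, 3, -1] (max |s|=3)
Stage 2 (ABS): |0|=0, |0|=0, |3|=3, |-1|=1 -> [0, 0, 3, 1] (max |s|=3)
Stage 3 (CLIP -2 8): clip(0,-2,8)=0, clip(0,-2,8)=0, clip(3,-2,8)=3, clip(1,-2,8)=1 -> [0, 0, 3, 1] (max |s|=3)
Stage 4 (DELAY): [0, 0, 0, 3] = [0, 0, 0, 3] -> [0, 0, 0, 3] (max |s|=3)
Stage 5 (AMPLIFY -2): 0*-2=0, 0*-2=0, 0*-2=0, 3*-2=-6 -> [0, 0, 0, -6] (max |s|=6)
Stage 6 (AMPLIFY 2): 0*2=0, 0*2=0, 0*2=0, -6*2=-12 -> [0, 0, 0, -12] (max |s|=12)
Overall max amplitude: 12

Answer: 12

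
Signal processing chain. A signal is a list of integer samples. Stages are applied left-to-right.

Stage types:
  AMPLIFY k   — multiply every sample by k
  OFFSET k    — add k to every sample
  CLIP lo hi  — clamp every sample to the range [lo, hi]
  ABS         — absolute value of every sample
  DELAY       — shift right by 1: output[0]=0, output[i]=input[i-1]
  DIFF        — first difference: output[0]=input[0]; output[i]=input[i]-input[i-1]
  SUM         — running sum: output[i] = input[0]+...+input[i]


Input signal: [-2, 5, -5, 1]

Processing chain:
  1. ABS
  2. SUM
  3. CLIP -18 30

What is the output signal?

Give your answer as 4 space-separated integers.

Answer: 2 7 12 13

Derivation:
Input: [-2, 5, -5, 1]
Stage 1 (ABS): |-2|=2, |5|=5, |-5|=5, |1|=1 -> [2, 5, 5, 1]
Stage 2 (SUM): sum[0..0]=2, sum[0..1]=7, sum[0..2]=12, sum[0..3]=13 -> [2, 7, 12, 13]
Stage 3 (CLIP -18 30): clip(2,-18,30)=2, clip(7,-18,30)=7, clip(12,-18,30)=12, clip(13,-18,30)=13 -> [2, 7, 12, 13]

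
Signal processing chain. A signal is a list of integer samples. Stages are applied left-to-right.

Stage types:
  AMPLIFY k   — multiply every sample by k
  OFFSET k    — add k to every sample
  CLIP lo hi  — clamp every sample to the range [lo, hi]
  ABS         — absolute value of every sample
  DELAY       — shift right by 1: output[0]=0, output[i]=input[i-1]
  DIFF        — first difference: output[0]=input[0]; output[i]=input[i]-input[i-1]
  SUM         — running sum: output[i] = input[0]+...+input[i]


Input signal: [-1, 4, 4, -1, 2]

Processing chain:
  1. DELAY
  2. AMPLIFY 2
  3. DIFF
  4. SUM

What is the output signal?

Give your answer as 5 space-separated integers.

Answer: 0 -2 8 8 -2

Derivation:
Input: [-1, 4, 4, -1, 2]
Stage 1 (DELAY): [0, -1, 4, 4, -1] = [0, -1, 4, 4, -1] -> [0, -1, 4, 4, -1]
Stage 2 (AMPLIFY 2): 0*2=0, -1*2=-2, 4*2=8, 4*2=8, -1*2=-2 -> [0, -2, 8, 8, -2]
Stage 3 (DIFF): s[0]=0, -2-0=-2, 8--2=10, 8-8=0, -2-8=-10 -> [0, -2, 10, 0, -10]
Stage 4 (SUM): sum[0..0]=0, sum[0..1]=-2, sum[0..2]=8, sum[0..3]=8, sum[0..4]=-2 -> [0, -2, 8, 8, -2]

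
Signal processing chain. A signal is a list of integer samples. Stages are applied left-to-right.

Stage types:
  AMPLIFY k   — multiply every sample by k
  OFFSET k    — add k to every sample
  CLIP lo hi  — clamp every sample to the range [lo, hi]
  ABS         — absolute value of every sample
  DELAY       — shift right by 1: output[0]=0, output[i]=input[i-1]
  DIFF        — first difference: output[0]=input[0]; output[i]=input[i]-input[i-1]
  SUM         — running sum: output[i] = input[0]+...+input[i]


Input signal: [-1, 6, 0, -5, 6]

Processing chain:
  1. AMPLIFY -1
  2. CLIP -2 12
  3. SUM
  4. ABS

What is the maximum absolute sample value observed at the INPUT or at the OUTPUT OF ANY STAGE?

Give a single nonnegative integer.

Input: [-1, 6, 0, -5, 6] (max |s|=6)
Stage 1 (AMPLIFY -1): -1*-1=1, 6*-1=-6, 0*-1=0, -5*-1=5, 6*-1=-6 -> [1, -6, 0, 5, -6] (max |s|=6)
Stage 2 (CLIP -2 12): clip(1,-2,12)=1, clip(-6,-2,12)=-2, clip(0,-2,12)=0, clip(5,-2,12)=5, clip(-6,-2,12)=-2 -> [1, -2, 0, 5, -2] (max |s|=5)
Stage 3 (SUM): sum[0..0]=1, sum[0..1]=-1, sum[0..2]=-1, sum[0..3]=4, sum[0..4]=2 -> [1, -1, -1, 4, 2] (max |s|=4)
Stage 4 (ABS): |1|=1, |-1|=1, |-1|=1, |4|=4, |2|=2 -> [1, 1, 1, 4, 2] (max |s|=4)
Overall max amplitude: 6

Answer: 6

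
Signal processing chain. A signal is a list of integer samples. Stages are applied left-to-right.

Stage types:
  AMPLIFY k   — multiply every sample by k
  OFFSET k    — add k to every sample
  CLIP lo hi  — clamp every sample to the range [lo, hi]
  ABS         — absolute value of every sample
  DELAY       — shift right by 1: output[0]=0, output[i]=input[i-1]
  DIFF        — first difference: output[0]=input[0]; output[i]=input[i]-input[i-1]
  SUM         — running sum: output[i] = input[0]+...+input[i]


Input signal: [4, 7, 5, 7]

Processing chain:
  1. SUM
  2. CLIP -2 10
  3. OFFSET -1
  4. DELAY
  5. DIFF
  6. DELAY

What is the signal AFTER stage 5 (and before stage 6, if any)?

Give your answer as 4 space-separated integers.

Input: [4, 7, 5, 7]
Stage 1 (SUM): sum[0..0]=4, sum[0..1]=11, sum[0..2]=16, sum[0..3]=23 -> [4, 11, 16, 23]
Stage 2 (CLIP -2 10): clip(4,-2,10)=4, clip(11,-2,10)=10, clip(16,-2,10)=10, clip(23,-2,10)=10 -> [4, 10, 10, 10]
Stage 3 (OFFSET -1): 4+-1=3, 10+-1=9, 10+-1=9, 10+-1=9 -> [3, 9, 9, 9]
Stage 4 (DELAY): [0, 3, 9, 9] = [0, 3, 9, 9] -> [0, 3, 9, 9]
Stage 5 (DIFF): s[0]=0, 3-0=3, 9-3=6, 9-9=0 -> [0, 3, 6, 0]

Answer: 0 3 6 0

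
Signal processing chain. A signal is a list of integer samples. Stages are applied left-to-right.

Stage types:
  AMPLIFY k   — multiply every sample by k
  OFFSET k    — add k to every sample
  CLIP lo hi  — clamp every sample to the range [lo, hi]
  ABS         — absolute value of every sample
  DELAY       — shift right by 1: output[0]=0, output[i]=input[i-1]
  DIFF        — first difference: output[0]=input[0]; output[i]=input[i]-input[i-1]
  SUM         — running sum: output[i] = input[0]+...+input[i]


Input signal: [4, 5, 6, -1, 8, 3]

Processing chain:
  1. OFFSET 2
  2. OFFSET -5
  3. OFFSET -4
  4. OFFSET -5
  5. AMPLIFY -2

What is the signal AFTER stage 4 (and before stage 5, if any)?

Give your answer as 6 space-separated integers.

Answer: -8 -7 -6 -13 -4 -9

Derivation:
Input: [4, 5, 6, -1, 8, 3]
Stage 1 (OFFSET 2): 4+2=6, 5+2=7, 6+2=8, -1+2=1, 8+2=10, 3+2=5 -> [6, 7, 8, 1, 10, 5]
Stage 2 (OFFSET -5): 6+-5=1, 7+-5=2, 8+-5=3, 1+-5=-4, 10+-5=5, 5+-5=0 -> [1, 2, 3, -4, 5, 0]
Stage 3 (OFFSET -4): 1+-4=-3, 2+-4=-2, 3+-4=-1, -4+-4=-8, 5+-4=1, 0+-4=-4 -> [-3, -2, -1, -8, 1, -4]
Stage 4 (OFFSET -5): -3+-5=-8, -2+-5=-7, -1+-5=-6, -8+-5=-13, 1+-5=-4, -4+-5=-9 -> [-8, -7, -6, -13, -4, -9]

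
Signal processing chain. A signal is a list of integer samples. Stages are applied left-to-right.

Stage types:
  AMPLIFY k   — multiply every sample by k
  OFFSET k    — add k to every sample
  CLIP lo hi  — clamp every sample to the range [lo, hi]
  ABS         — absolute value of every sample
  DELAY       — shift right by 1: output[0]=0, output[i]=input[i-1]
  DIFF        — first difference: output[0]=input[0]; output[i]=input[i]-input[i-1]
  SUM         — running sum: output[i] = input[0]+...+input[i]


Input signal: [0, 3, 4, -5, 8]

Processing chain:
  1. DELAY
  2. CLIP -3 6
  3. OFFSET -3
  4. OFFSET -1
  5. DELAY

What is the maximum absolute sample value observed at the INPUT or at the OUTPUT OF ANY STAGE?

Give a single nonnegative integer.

Answer: 8

Derivation:
Input: [0, 3, 4, -5, 8] (max |s|=8)
Stage 1 (DELAY): [0, 0, 3, 4, -5] = [0, 0, 3, 4, -5] -> [0, 0, 3, 4, -5] (max |s|=5)
Stage 2 (CLIP -3 6): clip(0,-3,6)=0, clip(0,-3,6)=0, clip(3,-3,6)=3, clip(4,-3,6)=4, clip(-5,-3,6)=-3 -> [0, 0, 3, 4, -3] (max |s|=4)
Stage 3 (OFFSET -3): 0+-3=-3, 0+-3=-3, 3+-3=0, 4+-3=1, -3+-3=-6 -> [-3, -3, 0, 1, -6] (max |s|=6)
Stage 4 (OFFSET -1): -3+-1=-4, -3+-1=-4, 0+-1=-1, 1+-1=0, -6+-1=-7 -> [-4, -4, -1, 0, -7] (max |s|=7)
Stage 5 (DELAY): [0, -4, -4, -1, 0] = [0, -4, -4, -1, 0] -> [0, -4, -4, -1, 0] (max |s|=4)
Overall max amplitude: 8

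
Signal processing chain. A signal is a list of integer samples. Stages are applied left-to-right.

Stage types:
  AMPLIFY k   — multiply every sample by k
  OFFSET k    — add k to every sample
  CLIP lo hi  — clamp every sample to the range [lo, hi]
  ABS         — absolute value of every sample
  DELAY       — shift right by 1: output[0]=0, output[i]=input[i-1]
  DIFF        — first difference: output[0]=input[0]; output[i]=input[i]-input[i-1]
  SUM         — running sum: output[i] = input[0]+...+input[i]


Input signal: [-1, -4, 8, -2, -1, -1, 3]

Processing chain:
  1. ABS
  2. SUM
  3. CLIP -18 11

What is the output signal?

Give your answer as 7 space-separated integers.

Input: [-1, -4, 8, -2, -1, -1, 3]
Stage 1 (ABS): |-1|=1, |-4|=4, |8|=8, |-2|=2, |-1|=1, |-1|=1, |3|=3 -> [1, 4, 8, 2, 1, 1, 3]
Stage 2 (SUM): sum[0..0]=1, sum[0..1]=5, sum[0..2]=13, sum[0..3]=15, sum[0..4]=16, sum[0..5]=17, sum[0..6]=20 -> [1, 5, 13, 15, 16, 17, 20]
Stage 3 (CLIP -18 11): clip(1,-18,11)=1, clip(5,-18,11)=5, clip(13,-18,11)=11, clip(15,-18,11)=11, clip(16,-18,11)=11, clip(17,-18,11)=11, clip(20,-18,11)=11 -> [1, 5, 11, 11, 11, 11, 11]

Answer: 1 5 11 11 11 11 11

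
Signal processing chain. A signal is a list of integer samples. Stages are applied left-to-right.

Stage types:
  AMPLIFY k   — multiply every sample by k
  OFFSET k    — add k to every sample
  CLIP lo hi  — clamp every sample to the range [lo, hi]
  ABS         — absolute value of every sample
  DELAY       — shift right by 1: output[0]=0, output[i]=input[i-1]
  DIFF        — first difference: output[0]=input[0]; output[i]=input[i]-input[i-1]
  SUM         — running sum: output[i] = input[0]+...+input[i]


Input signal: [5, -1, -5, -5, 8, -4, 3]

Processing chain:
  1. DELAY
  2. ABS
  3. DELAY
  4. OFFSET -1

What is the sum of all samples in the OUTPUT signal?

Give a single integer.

Input: [5, -1, -5, -5, 8, -4, 3]
Stage 1 (DELAY): [0, 5, -1, -5, -5, 8, -4] = [0, 5, -1, -5, -5, 8, -4] -> [0, 5, -1, -5, -5, 8, -4]
Stage 2 (ABS): |0|=0, |5|=5, |-1|=1, |-5|=5, |-5|=5, |8|=8, |-4|=4 -> [0, 5, 1, 5, 5, 8, 4]
Stage 3 (DELAY): [0, 0, 5, 1, 5, 5, 8] = [0, 0, 5, 1, 5, 5, 8] -> [0, 0, 5, 1, 5, 5, 8]
Stage 4 (OFFSET -1): 0+-1=-1, 0+-1=-1, 5+-1=4, 1+-1=0, 5+-1=4, 5+-1=4, 8+-1=7 -> [-1, -1, 4, 0, 4, 4, 7]
Output sum: 17

Answer: 17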